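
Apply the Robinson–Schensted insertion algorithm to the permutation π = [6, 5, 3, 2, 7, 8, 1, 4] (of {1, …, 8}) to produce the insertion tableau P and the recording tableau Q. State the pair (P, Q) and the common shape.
P = [1, 4, 8] / [2, 7] / [3] / [5] / [6];  Q = [1, 5, 6] / [2, 8] / [3] / [4] / [7];  common shape = (3, 2, 1, 1, 1)

Row-insert the values π_1, π_2, … into P one at a time, bumping the leftmost entry strictly greater than the inserted value down to the next row. The recording tableau Q records, in position (i, j), the step at which that cell was added to P.
  Insert 6 (step 1): P = [6];  Q = [1]
  Insert 5 (step 2): P = [5] / [6];  Q = [1] / [2]
  Insert 3 (step 3): P = [3] / [5] / [6];  Q = [1] / [2] / [3]
  Insert 2 (step 4): P = [2] / [3] / [5] / [6];  Q = [1] / [2] / [3] / [4]
  Insert 7 (step 5): P = [2, 7] / [3] / [5] / [6];  Q = [1, 5] / [2] / [3] / [4]
  Insert 8 (step 6): P = [2, 7, 8] / [3] / [5] / [6];  Q = [1, 5, 6] / [2] / [3] / [4]
  Insert 1 (step 7): P = [1, 7, 8] / [2] / [3] / [5] / [6];  Q = [1, 5, 6] / [2] / [3] / [4] / [7]
  Insert 4 (step 8): P = [1, 4, 8] / [2, 7] / [3] / [5] / [6];  Q = [1, 5, 6] / [2, 8] / [3] / [4] / [7]
Final shape: (3, 2, 1, 1, 1).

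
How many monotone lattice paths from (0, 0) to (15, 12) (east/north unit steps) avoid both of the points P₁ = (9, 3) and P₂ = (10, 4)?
Number of paths = 15560753

Inclusion–exclusion. Total paths: C(27, 15) = 17383860. Through P₁: C(12, 9)·C(15, 6) = 1101100. Through P₂: C(14, 10)·C(13, 5) = 1288287. Since P₁ is strictly southwest of P₂, a monotone path through both must visit P₁ then P₂; paths through both = C(12, 9)·C(2, 1)·C(13, 5) = 566280. Avoid both = 17383860 − 1101100 − 1288287 + 566280 = 15560753.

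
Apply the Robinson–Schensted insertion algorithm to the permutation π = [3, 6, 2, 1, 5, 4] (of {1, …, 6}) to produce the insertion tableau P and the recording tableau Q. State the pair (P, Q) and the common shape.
P = [1, 4] / [2, 5] / [3, 6];  Q = [1, 2] / [3, 5] / [4, 6];  common shape = (2, 2, 2)

Row-insert the values π_1, π_2, … into P one at a time, bumping the leftmost entry strictly greater than the inserted value down to the next row. The recording tableau Q records, in position (i, j), the step at which that cell was added to P.
  Insert 3 (step 1): P = [3];  Q = [1]
  Insert 6 (step 2): P = [3, 6];  Q = [1, 2]
  Insert 2 (step 3): P = [2, 6] / [3];  Q = [1, 2] / [3]
  Insert 1 (step 4): P = [1, 6] / [2] / [3];  Q = [1, 2] / [3] / [4]
  Insert 5 (step 5): P = [1, 5] / [2, 6] / [3];  Q = [1, 2] / [3, 5] / [4]
  Insert 4 (step 6): P = [1, 4] / [2, 5] / [3, 6];  Q = [1, 2] / [3, 5] / [4, 6]
Final shape: (2, 2, 2).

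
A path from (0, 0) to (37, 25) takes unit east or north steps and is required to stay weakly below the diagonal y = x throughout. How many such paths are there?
Number of paths = 50428212886159017

By the reflection principle (André's argument), the number of monotone paths to (37, 25) with n ≤ m that never go above y = x is C(62, 37) − C(62, 38) = 147405545359541742 − 96977332473382725 = 50428212886159017.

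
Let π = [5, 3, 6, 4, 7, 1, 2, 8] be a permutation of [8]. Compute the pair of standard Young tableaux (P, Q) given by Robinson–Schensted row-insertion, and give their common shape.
P = [1, 2, 7, 8] / [3, 4] / [5, 6];  Q = [1, 3, 5, 8] / [2, 4] / [6, 7];  common shape = (4, 2, 2)

Row-insert the values π_1, π_2, … into P one at a time, bumping the leftmost entry strictly greater than the inserted value down to the next row. The recording tableau Q records, in position (i, j), the step at which that cell was added to P.
  Insert 5 (step 1): P = [5];  Q = [1]
  Insert 3 (step 2): P = [3] / [5];  Q = [1] / [2]
  Insert 6 (step 3): P = [3, 6] / [5];  Q = [1, 3] / [2]
  Insert 4 (step 4): P = [3, 4] / [5, 6];  Q = [1, 3] / [2, 4]
  Insert 7 (step 5): P = [3, 4, 7] / [5, 6];  Q = [1, 3, 5] / [2, 4]
  Insert 1 (step 6): P = [1, 4, 7] / [3, 6] / [5];  Q = [1, 3, 5] / [2, 4] / [6]
  Insert 2 (step 7): P = [1, 2, 7] / [3, 4] / [5, 6];  Q = [1, 3, 5] / [2, 4] / [6, 7]
  Insert 8 (step 8): P = [1, 2, 7, 8] / [3, 4] / [5, 6];  Q = [1, 3, 5, 8] / [2, 4] / [6, 7]
Final shape: (4, 2, 2).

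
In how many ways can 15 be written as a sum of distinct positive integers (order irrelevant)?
q(15) = 27

List partitions of 15 into distinct parts: 15, 14+1, 13+2, 12+3, 12+2+1, 11+4, 11+3+1, 10+5, 10+4+1, 10+3+2, 9+6, 9+5+1, 9+4+2, 9+3+2+1, 8+7, 8+6+1, 8+5+2, 8+4+3, 8+4+2+1, 7+6+2, 7+5+3, 7+5+2+1, 7+4+3+1, 6+5+4, 6+5+3+1, 6+4+3+2, 5+4+3+2+1. There are q(15) = 27. (Euler: this equals the number of odd-part partitions of 15.)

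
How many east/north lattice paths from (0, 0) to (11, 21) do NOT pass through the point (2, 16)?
Number of paths = 128718174

Total paths from (0, 0) to (11, 21): C(32, 11) = 129024480. Paths through (2, 16): (paths (0, 0) → (2, 16)) × (paths (2, 16) → (11, 21)) = C(18, 2) · C(14, 9) = 153 · 2002 = 306306. Avoidance count = 129024480 − 306306 = 128718174.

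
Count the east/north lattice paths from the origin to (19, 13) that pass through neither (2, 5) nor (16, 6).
Number of paths = 315744765

Inclusion–exclusion. Total paths: C(32, 19) = 347373600. Through P₁: C(7, 2)·C(25, 17) = 22713075. Through P₂: C(22, 16)·C(10, 3) = 8953560. Since P₁ is strictly southwest of P₂, a monotone path through both must visit P₁ then P₂; paths through both = C(7, 2)·C(15, 14)·C(10, 3) = 37800. Avoid both = 347373600 − 22713075 − 8953560 + 37800 = 315744765.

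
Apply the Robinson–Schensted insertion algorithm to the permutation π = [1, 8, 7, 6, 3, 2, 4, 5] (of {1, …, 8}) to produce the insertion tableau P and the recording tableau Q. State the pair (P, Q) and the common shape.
P = [1, 2, 4, 5] / [3] / [6] / [7] / [8];  Q = [1, 2, 7, 8] / [3] / [4] / [5] / [6];  common shape = (4, 1, 1, 1, 1)

Row-insert the values π_1, π_2, … into P one at a time, bumping the leftmost entry strictly greater than the inserted value down to the next row. The recording tableau Q records, in position (i, j), the step at which that cell was added to P.
  Insert 1 (step 1): P = [1];  Q = [1]
  Insert 8 (step 2): P = [1, 8];  Q = [1, 2]
  Insert 7 (step 3): P = [1, 7] / [8];  Q = [1, 2] / [3]
  Insert 6 (step 4): P = [1, 6] / [7] / [8];  Q = [1, 2] / [3] / [4]
  Insert 3 (step 5): P = [1, 3] / [6] / [7] / [8];  Q = [1, 2] / [3] / [4] / [5]
  Insert 2 (step 6): P = [1, 2] / [3] / [6] / [7] / [8];  Q = [1, 2] / [3] / [4] / [5] / [6]
  Insert 4 (step 7): P = [1, 2, 4] / [3] / [6] / [7] / [8];  Q = [1, 2, 7] / [3] / [4] / [5] / [6]
  Insert 5 (step 8): P = [1, 2, 4, 5] / [3] / [6] / [7] / [8];  Q = [1, 2, 7, 8] / [3] / [4] / [5] / [6]
Final shape: (4, 1, 1, 1, 1).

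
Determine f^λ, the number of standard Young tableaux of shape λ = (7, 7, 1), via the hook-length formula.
# SYT of shape (7, 7, 1) = 5005

Hook-length formula: f^λ = n! / Π hook(c), product over all cells c of the Young diagram. For λ = (7, 7, 1), n = 15 boxes. Hook lengths by row (left-to-right, top-to-bottom): [9, 7, 6, 5, 4, 3, 2]; [8, 6, 5, 4, 3, 2, 1]; [1]. Product of hooks = 261273600. So f^λ = 15! / 261273600 = 1307674368000 / 261273600 = 5005.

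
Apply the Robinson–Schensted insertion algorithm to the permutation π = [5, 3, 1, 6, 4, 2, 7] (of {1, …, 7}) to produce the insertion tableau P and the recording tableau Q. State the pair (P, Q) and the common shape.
P = [1, 2, 7] / [3, 4] / [5, 6];  Q = [1, 4, 7] / [2, 5] / [3, 6];  common shape = (3, 2, 2)

Row-insert the values π_1, π_2, … into P one at a time, bumping the leftmost entry strictly greater than the inserted value down to the next row. The recording tableau Q records, in position (i, j), the step at which that cell was added to P.
  Insert 5 (step 1): P = [5];  Q = [1]
  Insert 3 (step 2): P = [3] / [5];  Q = [1] / [2]
  Insert 1 (step 3): P = [1] / [3] / [5];  Q = [1] / [2] / [3]
  Insert 6 (step 4): P = [1, 6] / [3] / [5];  Q = [1, 4] / [2] / [3]
  Insert 4 (step 5): P = [1, 4] / [3, 6] / [5];  Q = [1, 4] / [2, 5] / [3]
  Insert 2 (step 6): P = [1, 2] / [3, 4] / [5, 6];  Q = [1, 4] / [2, 5] / [3, 6]
  Insert 7 (step 7): P = [1, 2, 7] / [3, 4] / [5, 6];  Q = [1, 4, 7] / [2, 5] / [3, 6]
Final shape: (3, 2, 2).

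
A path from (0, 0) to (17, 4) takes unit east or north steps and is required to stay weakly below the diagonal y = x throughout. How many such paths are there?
Number of paths = 4655

By the reflection principle (André's argument), the number of monotone paths to (17, 4) with n ≤ m that never go above y = x is C(21, 17) − C(21, 18) = 5985 − 1330 = 4655.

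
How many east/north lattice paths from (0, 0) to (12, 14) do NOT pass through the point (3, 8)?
Number of paths = 8831875

Total paths from (0, 0) to (12, 14): C(26, 12) = 9657700. Paths through (3, 8): (paths (0, 0) → (3, 8)) × (paths (3, 8) → (12, 14)) = C(11, 3) · C(15, 9) = 165 · 5005 = 825825. Avoidance count = 9657700 − 825825 = 8831875.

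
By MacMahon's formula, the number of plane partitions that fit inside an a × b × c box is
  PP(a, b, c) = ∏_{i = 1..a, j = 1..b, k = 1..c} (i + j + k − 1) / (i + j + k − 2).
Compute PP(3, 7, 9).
PP(3, 7, 9) = 24584605760

Evaluate the triple product over i = 1..3, j = 1..7, k = 1..9. The factors are (2/1) · (3/2) · (4/3) · (5/4) · (6/5) · (7/6) · (8/7) · (9/8) · … (189 factors total). The numerators and denominators telescope so the product is an integer; carrying out the multiplication exactly gives PP(3, 7, 9) = 24584605760.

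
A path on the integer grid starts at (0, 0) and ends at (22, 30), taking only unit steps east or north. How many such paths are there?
Number of paths = 270533919634160

A monotone lattice path from (0, 0) to (22, 30) consists of 22 east steps and 30 north steps in some order, so it is determined by which 22 of the 52 steps are east. The count is C(52, 22) = 270533919634160.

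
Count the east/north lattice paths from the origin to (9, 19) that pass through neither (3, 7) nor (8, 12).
Number of paths = 3913380

Inclusion–exclusion. Total paths: C(28, 9) = 6906900. Through P₁: C(10, 3)·C(18, 6) = 2227680. Through P₂: C(20, 8)·C(8, 1) = 1007760. Since P₁ is strictly southwest of P₂, a monotone path through both must visit P₁ then P₂; paths through both = C(10, 3)·C(10, 5)·C(8, 1) = 241920. Avoid both = 6906900 − 2227680 − 1007760 + 241920 = 3913380.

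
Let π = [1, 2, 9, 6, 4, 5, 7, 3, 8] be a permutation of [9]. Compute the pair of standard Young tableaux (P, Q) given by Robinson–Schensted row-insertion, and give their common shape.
P = [1, 2, 3, 5, 7, 8] / [4] / [6] / [9];  Q = [1, 2, 3, 6, 7, 9] / [4] / [5] / [8];  common shape = (6, 1, 1, 1)

Row-insert the values π_1, π_2, … into P one at a time, bumping the leftmost entry strictly greater than the inserted value down to the next row. The recording tableau Q records, in position (i, j), the step at which that cell was added to P.
  Insert 1 (step 1): P = [1];  Q = [1]
  Insert 2 (step 2): P = [1, 2];  Q = [1, 2]
  Insert 9 (step 3): P = [1, 2, 9];  Q = [1, 2, 3]
  Insert 6 (step 4): P = [1, 2, 6] / [9];  Q = [1, 2, 3] / [4]
  Insert 4 (step 5): P = [1, 2, 4] / [6] / [9];  Q = [1, 2, 3] / [4] / [5]
  Insert 5 (step 6): P = [1, 2, 4, 5] / [6] / [9];  Q = [1, 2, 3, 6] / [4] / [5]
  Insert 7 (step 7): P = [1, 2, 4, 5, 7] / [6] / [9];  Q = [1, 2, 3, 6, 7] / [4] / [5]
  Insert 3 (step 8): P = [1, 2, 3, 5, 7] / [4] / [6] / [9];  Q = [1, 2, 3, 6, 7] / [4] / [5] / [8]
  Insert 8 (step 9): P = [1, 2, 3, 5, 7, 8] / [4] / [6] / [9];  Q = [1, 2, 3, 6, 7, 9] / [4] / [5] / [8]
Final shape: (6, 1, 1, 1).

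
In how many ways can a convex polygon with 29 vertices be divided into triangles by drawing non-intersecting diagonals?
C_27 = 69533550916004

These polygon triangulations are counted by the Catalan number C_n = (1/(n + 1)) · C(2n, n). For n = 27: C_27 = (1/28) · C(54, 27) = 1946939425648112/28 = 69533550916004.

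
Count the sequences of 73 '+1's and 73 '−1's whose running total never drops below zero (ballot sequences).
C_73 = 79463489365077377841208237632349268884500

These ballot sequences are counted by the Catalan number C_n = (1/(n + 1)) · C(2n, n). For n = 73: C_73 = (1/74) · C(146, 73) = 5880298213015725960249409584793845897453000/74 = 79463489365077377841208237632349268884500.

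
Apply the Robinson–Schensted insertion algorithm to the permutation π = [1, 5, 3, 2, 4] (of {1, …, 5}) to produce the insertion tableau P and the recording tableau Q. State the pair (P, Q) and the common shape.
P = [1, 2, 4] / [3] / [5];  Q = [1, 2, 5] / [3] / [4];  common shape = (3, 1, 1)

Row-insert the values π_1, π_2, … into P one at a time, bumping the leftmost entry strictly greater than the inserted value down to the next row. The recording tableau Q records, in position (i, j), the step at which that cell was added to P.
  Insert 1 (step 1): P = [1];  Q = [1]
  Insert 5 (step 2): P = [1, 5];  Q = [1, 2]
  Insert 3 (step 3): P = [1, 3] / [5];  Q = [1, 2] / [3]
  Insert 2 (step 4): P = [1, 2] / [3] / [5];  Q = [1, 2] / [3] / [4]
  Insert 4 (step 5): P = [1, 2, 4] / [3] / [5];  Q = [1, 2, 5] / [3] / [4]
Final shape: (3, 1, 1).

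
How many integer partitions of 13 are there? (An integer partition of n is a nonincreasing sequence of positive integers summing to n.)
p(13) = 101

Compute p(n) via the recurrence p(n, m) = p(n, m−1) + p(n−m, m), where p(n, m) counts partitions of n with all parts ≤ m and p(n) = p(n, n). The base cases are p(0, m) = 1 and p(n, 0) = 0 for n > 0. Filling the table yields p(13) = 101. (Euler's pentagonal recurrence is an alternative.)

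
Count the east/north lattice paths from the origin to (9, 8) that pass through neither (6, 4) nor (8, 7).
Number of paths = 8290

Inclusion–exclusion. Total paths: C(17, 9) = 24310. Through P₁: C(10, 6)·C(7, 3) = 7350. Through P₂: C(15, 8)·C(2, 1) = 12870. Since P₁ is strictly southwest of P₂, a monotone path through both must visit P₁ then P₂; paths through both = C(10, 6)·C(5, 2)·C(2, 1) = 4200. Avoid both = 24310 − 7350 − 12870 + 4200 = 8290.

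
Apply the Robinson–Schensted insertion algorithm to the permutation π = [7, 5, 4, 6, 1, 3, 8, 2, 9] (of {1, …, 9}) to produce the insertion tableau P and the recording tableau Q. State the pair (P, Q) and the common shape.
P = [1, 2, 8, 9] / [3, 6] / [4] / [5] / [7];  Q = [1, 4, 7, 9] / [2, 6] / [3] / [5] / [8];  common shape = (4, 2, 1, 1, 1)

Row-insert the values π_1, π_2, … into P one at a time, bumping the leftmost entry strictly greater than the inserted value down to the next row. The recording tableau Q records, in position (i, j), the step at which that cell was added to P.
  Insert 7 (step 1): P = [7];  Q = [1]
  Insert 5 (step 2): P = [5] / [7];  Q = [1] / [2]
  Insert 4 (step 3): P = [4] / [5] / [7];  Q = [1] / [2] / [3]
  Insert 6 (step 4): P = [4, 6] / [5] / [7];  Q = [1, 4] / [2] / [3]
  Insert 1 (step 5): P = [1, 6] / [4] / [5] / [7];  Q = [1, 4] / [2] / [3] / [5]
  Insert 3 (step 6): P = [1, 3] / [4, 6] / [5] / [7];  Q = [1, 4] / [2, 6] / [3] / [5]
  Insert 8 (step 7): P = [1, 3, 8] / [4, 6] / [5] / [7];  Q = [1, 4, 7] / [2, 6] / [3] / [5]
  Insert 2 (step 8): P = [1, 2, 8] / [3, 6] / [4] / [5] / [7];  Q = [1, 4, 7] / [2, 6] / [3] / [5] / [8]
  Insert 9 (step 9): P = [1, 2, 8, 9] / [3, 6] / [4] / [5] / [7];  Q = [1, 4, 7, 9] / [2, 6] / [3] / [5] / [8]
Final shape: (4, 2, 1, 1, 1).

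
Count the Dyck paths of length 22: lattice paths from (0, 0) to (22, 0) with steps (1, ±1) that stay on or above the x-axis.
C_11 = 58786

These Dyck paths are counted by the Catalan number C_n = (1/(n + 1)) · C(2n, n). For n = 11: C_11 = (1/12) · C(22, 11) = 705432/12 = 58786.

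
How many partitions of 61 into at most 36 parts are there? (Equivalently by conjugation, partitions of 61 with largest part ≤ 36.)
p(61, parts ≤ 36) = 1114167

Use the recurrence p(n, m) = p(n, m−1) + p(n−m, m): either the largest part is < m (count p(n, m−1)) or the largest part is exactly m (remove one copy of m, count p(n−m, m)). With p(0, ·) = 1 this gives p(61, parts ≤ 36) = 1114167. (By conjugating Young diagrams, this also counts partitions of 61 into at most 36 parts.)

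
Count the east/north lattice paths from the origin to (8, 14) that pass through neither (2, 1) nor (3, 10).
Number of paths = 206118

Inclusion–exclusion. Total paths: C(22, 8) = 319770. Through P₁: C(3, 2)·C(19, 6) = 81396. Through P₂: C(13, 3)·C(9, 5) = 36036. Since P₁ is strictly southwest of P₂, a monotone path through both must visit P₁ then P₂; paths through both = C(3, 2)·C(10, 1)·C(9, 5) = 3780. Avoid both = 319770 − 81396 − 36036 + 3780 = 206118.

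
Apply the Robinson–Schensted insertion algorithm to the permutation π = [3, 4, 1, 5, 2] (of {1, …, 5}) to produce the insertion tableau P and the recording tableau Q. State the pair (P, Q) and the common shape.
P = [1, 2, 5] / [3, 4];  Q = [1, 2, 4] / [3, 5];  common shape = (3, 2)

Row-insert the values π_1, π_2, … into P one at a time, bumping the leftmost entry strictly greater than the inserted value down to the next row. The recording tableau Q records, in position (i, j), the step at which that cell was added to P.
  Insert 3 (step 1): P = [3];  Q = [1]
  Insert 4 (step 2): P = [3, 4];  Q = [1, 2]
  Insert 1 (step 3): P = [1, 4] / [3];  Q = [1, 2] / [3]
  Insert 5 (step 4): P = [1, 4, 5] / [3];  Q = [1, 2, 4] / [3]
  Insert 2 (step 5): P = [1, 2, 5] / [3, 4];  Q = [1, 2, 4] / [3, 5]
Final shape: (3, 2).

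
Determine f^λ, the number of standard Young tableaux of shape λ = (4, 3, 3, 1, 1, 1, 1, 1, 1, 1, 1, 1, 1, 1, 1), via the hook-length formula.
# SYT of shape (4, 3, 3, 1, 1, 1, 1, 1, 1, 1, 1, 1, 1, 1, 1) = 2263261

Hook-length formula: f^λ = n! / Π hook(c), product over all cells c of the Young diagram. For λ = (4, 3, 3, 1, 1, 1, 1, 1, 1, 1, 1, 1, 1, 1, 1), n = 22 boxes. Hook lengths by row (left-to-right, top-to-bottom): [18, 5, 4, 1]; [16, 3, 2]; [15, 2, 1]; [12]; [11]; [10]; [9]; [8]; [7]; [6]; [5]; [4]; [3]; [2]; [1]. Product of hooks = 496628858880000. So f^λ = 22! / 496628858880000 = 1124000727777607680000 / 496628858880000 = 2263261.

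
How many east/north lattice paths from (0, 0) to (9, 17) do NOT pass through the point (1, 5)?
Number of paths = 2368730

Total paths from (0, 0) to (9, 17): C(26, 9) = 3124550. Paths through (1, 5): (paths (0, 0) → (1, 5)) × (paths (1, 5) → (9, 17)) = C(6, 1) · C(20, 8) = 6 · 125970 = 755820. Avoidance count = 3124550 − 755820 = 2368730.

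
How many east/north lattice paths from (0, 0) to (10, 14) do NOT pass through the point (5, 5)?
Number of paths = 1456752

Total paths from (0, 0) to (10, 14): C(24, 10) = 1961256. Paths through (5, 5): (paths (0, 0) → (5, 5)) × (paths (5, 5) → (10, 14)) = C(10, 5) · C(14, 5) = 252 · 2002 = 504504. Avoidance count = 1961256 − 504504 = 1456752.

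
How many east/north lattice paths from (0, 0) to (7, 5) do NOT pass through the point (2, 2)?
Number of paths = 456

Total paths from (0, 0) to (7, 5): C(12, 7) = 792. Paths through (2, 2): (paths (0, 0) → (2, 2)) × (paths (2, 2) → (7, 5)) = C(4, 2) · C(8, 5) = 6 · 56 = 336. Avoidance count = 792 − 336 = 456.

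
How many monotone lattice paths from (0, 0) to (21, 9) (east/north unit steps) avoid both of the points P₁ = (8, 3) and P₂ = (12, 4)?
Number of paths = 7838380

Inclusion–exclusion. Total paths: C(30, 21) = 14307150. Through P₁: C(11, 8)·C(19, 13) = 4476780. Through P₂: C(16, 12)·C(14, 9) = 3643640. Since P₁ is strictly southwest of P₂, a monotone path through both must visit P₁ then P₂; paths through both = C(11, 8)·C(5, 4)·C(14, 9) = 1651650. Avoid both = 14307150 − 4476780 − 3643640 + 1651650 = 7838380.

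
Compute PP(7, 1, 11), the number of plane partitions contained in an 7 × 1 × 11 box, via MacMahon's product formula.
PP(7, 1, 11) = 31824

Evaluate the triple product over i = 1..7, j = 1..1, k = 1..11. The factors are (2/1) · (3/2) · (4/3) · (5/4) · (6/5) · (7/6) · (8/7) · (9/8) · … (77 factors total). The numerators and denominators telescope so the product is an integer; carrying out the multiplication exactly gives PP(7, 1, 11) = 31824.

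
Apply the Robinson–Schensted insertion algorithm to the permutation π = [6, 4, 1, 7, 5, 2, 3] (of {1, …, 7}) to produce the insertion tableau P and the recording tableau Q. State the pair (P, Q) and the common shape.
P = [1, 2, 3] / [4, 5] / [6, 7];  Q = [1, 4, 7] / [2, 5] / [3, 6];  common shape = (3, 2, 2)

Row-insert the values π_1, π_2, … into P one at a time, bumping the leftmost entry strictly greater than the inserted value down to the next row. The recording tableau Q records, in position (i, j), the step at which that cell was added to P.
  Insert 6 (step 1): P = [6];  Q = [1]
  Insert 4 (step 2): P = [4] / [6];  Q = [1] / [2]
  Insert 1 (step 3): P = [1] / [4] / [6];  Q = [1] / [2] / [3]
  Insert 7 (step 4): P = [1, 7] / [4] / [6];  Q = [1, 4] / [2] / [3]
  Insert 5 (step 5): P = [1, 5] / [4, 7] / [6];  Q = [1, 4] / [2, 5] / [3]
  Insert 2 (step 6): P = [1, 2] / [4, 5] / [6, 7];  Q = [1, 4] / [2, 5] / [3, 6]
  Insert 3 (step 7): P = [1, 2, 3] / [4, 5] / [6, 7];  Q = [1, 4, 7] / [2, 5] / [3, 6]
Final shape: (3, 2, 2).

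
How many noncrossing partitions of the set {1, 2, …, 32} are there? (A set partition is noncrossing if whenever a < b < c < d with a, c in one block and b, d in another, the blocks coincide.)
C_32 = 55534064877048198

These noncrossing partitions are counted by the Catalan number C_n = (1/(n + 1)) · C(2n, n). For n = 32: C_32 = (1/33) · C(64, 32) = 1832624140942590534/33 = 55534064877048198.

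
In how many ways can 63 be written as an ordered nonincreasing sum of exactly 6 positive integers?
p(63, 6 parts) = 15944

Partitions of n into exactly k parts are in bijection with partitions of n − k into at most k parts (subtract 1 from each part). So p(63, exactly 6) = p(57, parts ≤ 6). Computing via the recurrence p(m, j) = p(m, j−1) + p(m−j, j) gives 15944.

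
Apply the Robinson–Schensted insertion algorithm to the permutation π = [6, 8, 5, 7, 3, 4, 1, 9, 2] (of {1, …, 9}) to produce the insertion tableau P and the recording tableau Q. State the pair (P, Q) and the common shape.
P = [1, 2, 9] / [3, 4] / [5, 7] / [6, 8];  Q = [1, 2, 8] / [3, 4] / [5, 6] / [7, 9];  common shape = (3, 2, 2, 2)

Row-insert the values π_1, π_2, … into P one at a time, bumping the leftmost entry strictly greater than the inserted value down to the next row. The recording tableau Q records, in position (i, j), the step at which that cell was added to P.
  Insert 6 (step 1): P = [6];  Q = [1]
  Insert 8 (step 2): P = [6, 8];  Q = [1, 2]
  Insert 5 (step 3): P = [5, 8] / [6];  Q = [1, 2] / [3]
  Insert 7 (step 4): P = [5, 7] / [6, 8];  Q = [1, 2] / [3, 4]
  Insert 3 (step 5): P = [3, 7] / [5, 8] / [6];  Q = [1, 2] / [3, 4] / [5]
  Insert 4 (step 6): P = [3, 4] / [5, 7] / [6, 8];  Q = [1, 2] / [3, 4] / [5, 6]
  Insert 1 (step 7): P = [1, 4] / [3, 7] / [5, 8] / [6];  Q = [1, 2] / [3, 4] / [5, 6] / [7]
  Insert 9 (step 8): P = [1, 4, 9] / [3, 7] / [5, 8] / [6];  Q = [1, 2, 8] / [3, 4] / [5, 6] / [7]
  Insert 2 (step 9): P = [1, 2, 9] / [3, 4] / [5, 7] / [6, 8];  Q = [1, 2, 8] / [3, 4] / [5, 6] / [7, 9]
Final shape: (3, 2, 2, 2).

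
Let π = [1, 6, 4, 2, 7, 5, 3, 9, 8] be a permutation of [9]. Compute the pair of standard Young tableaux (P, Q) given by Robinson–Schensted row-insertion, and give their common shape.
P = [1, 2, 3, 8] / [4, 5, 9] / [6, 7];  Q = [1, 2, 5, 8] / [3, 6, 9] / [4, 7];  common shape = (4, 3, 2)

Row-insert the values π_1, π_2, … into P one at a time, bumping the leftmost entry strictly greater than the inserted value down to the next row. The recording tableau Q records, in position (i, j), the step at which that cell was added to P.
  Insert 1 (step 1): P = [1];  Q = [1]
  Insert 6 (step 2): P = [1, 6];  Q = [1, 2]
  Insert 4 (step 3): P = [1, 4] / [6];  Q = [1, 2] / [3]
  Insert 2 (step 4): P = [1, 2] / [4] / [6];  Q = [1, 2] / [3] / [4]
  Insert 7 (step 5): P = [1, 2, 7] / [4] / [6];  Q = [1, 2, 5] / [3] / [4]
  Insert 5 (step 6): P = [1, 2, 5] / [4, 7] / [6];  Q = [1, 2, 5] / [3, 6] / [4]
  Insert 3 (step 7): P = [1, 2, 3] / [4, 5] / [6, 7];  Q = [1, 2, 5] / [3, 6] / [4, 7]
  Insert 9 (step 8): P = [1, 2, 3, 9] / [4, 5] / [6, 7];  Q = [1, 2, 5, 8] / [3, 6] / [4, 7]
  Insert 8 (step 9): P = [1, 2, 3, 8] / [4, 5, 9] / [6, 7];  Q = [1, 2, 5, 8] / [3, 6, 9] / [4, 7]
Final shape: (4, 3, 2).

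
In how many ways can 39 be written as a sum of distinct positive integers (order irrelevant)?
q(39) = 982

A partition into distinct parts is a strictly decreasing sequence summing to n. The recurrence d(n, m) = d(n, m−1) + d(n−m, m−1) (use part m at most once) with q(n) = d(n, n) gives q(39) = 982. (Euler's theorem: # distinct-part partitions = # odd-part partitions.)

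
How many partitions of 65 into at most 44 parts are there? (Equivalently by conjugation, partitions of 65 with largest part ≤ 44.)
p(65, parts ≤ 44) = 2009844

Use the recurrence p(n, m) = p(n, m−1) + p(n−m, m): either the largest part is < m (count p(n, m−1)) or the largest part is exactly m (remove one copy of m, count p(n−m, m)). With p(0, ·) = 1 this gives p(65, parts ≤ 44) = 2009844. (By conjugating Young diagrams, this also counts partitions of 65 into at most 44 parts.)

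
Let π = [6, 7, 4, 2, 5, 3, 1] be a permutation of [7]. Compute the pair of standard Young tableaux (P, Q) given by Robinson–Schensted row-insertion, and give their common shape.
P = [1, 3] / [2, 5] / [4, 7] / [6];  Q = [1, 2] / [3, 5] / [4, 6] / [7];  common shape = (2, 2, 2, 1)

Row-insert the values π_1, π_2, … into P one at a time, bumping the leftmost entry strictly greater than the inserted value down to the next row. The recording tableau Q records, in position (i, j), the step at which that cell was added to P.
  Insert 6 (step 1): P = [6];  Q = [1]
  Insert 7 (step 2): P = [6, 7];  Q = [1, 2]
  Insert 4 (step 3): P = [4, 7] / [6];  Q = [1, 2] / [3]
  Insert 2 (step 4): P = [2, 7] / [4] / [6];  Q = [1, 2] / [3] / [4]
  Insert 5 (step 5): P = [2, 5] / [4, 7] / [6];  Q = [1, 2] / [3, 5] / [4]
  Insert 3 (step 6): P = [2, 3] / [4, 5] / [6, 7];  Q = [1, 2] / [3, 5] / [4, 6]
  Insert 1 (step 7): P = [1, 3] / [2, 5] / [4, 7] / [6];  Q = [1, 2] / [3, 5] / [4, 6] / [7]
Final shape: (2, 2, 2, 1).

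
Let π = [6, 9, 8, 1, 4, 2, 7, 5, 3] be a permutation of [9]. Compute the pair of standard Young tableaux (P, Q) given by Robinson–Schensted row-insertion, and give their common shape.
P = [1, 2, 3] / [4, 5] / [6, 7] / [8] / [9];  Q = [1, 2, 7] / [3, 5] / [4, 8] / [6] / [9];  common shape = (3, 2, 2, 1, 1)

Row-insert the values π_1, π_2, … into P one at a time, bumping the leftmost entry strictly greater than the inserted value down to the next row. The recording tableau Q records, in position (i, j), the step at which that cell was added to P.
  Insert 6 (step 1): P = [6];  Q = [1]
  Insert 9 (step 2): P = [6, 9];  Q = [1, 2]
  Insert 8 (step 3): P = [6, 8] / [9];  Q = [1, 2] / [3]
  Insert 1 (step 4): P = [1, 8] / [6] / [9];  Q = [1, 2] / [3] / [4]
  Insert 4 (step 5): P = [1, 4] / [6, 8] / [9];  Q = [1, 2] / [3, 5] / [4]
  Insert 2 (step 6): P = [1, 2] / [4, 8] / [6] / [9];  Q = [1, 2] / [3, 5] / [4] / [6]
  Insert 7 (step 7): P = [1, 2, 7] / [4, 8] / [6] / [9];  Q = [1, 2, 7] / [3, 5] / [4] / [6]
  Insert 5 (step 8): P = [1, 2, 5] / [4, 7] / [6, 8] / [9];  Q = [1, 2, 7] / [3, 5] / [4, 8] / [6]
  Insert 3 (step 9): P = [1, 2, 3] / [4, 5] / [6, 7] / [8] / [9];  Q = [1, 2, 7] / [3, 5] / [4, 8] / [6] / [9]
Final shape: (3, 2, 2, 1, 1).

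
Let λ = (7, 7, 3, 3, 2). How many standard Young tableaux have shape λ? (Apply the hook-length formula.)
# SYT of shape (7, 7, 3, 3, 2) = 733296564

Hook-length formula: f^λ = n! / Π hook(c), product over all cells c of the Young diagram. For λ = (7, 7, 3, 3, 2), n = 22 boxes. Hook lengths by row (left-to-right, top-to-bottom): [11, 10, 8, 5, 4, 3, 2]; [10, 9, 7, 4, 3, 2, 1]; [5, 4, 2]; [4, 3, 1]; [2, 1]. Product of hooks = 1532805120000. So f^λ = 22! / 1532805120000 = 1124000727777607680000 / 1532805120000 = 733296564.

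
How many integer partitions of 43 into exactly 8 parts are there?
p(43, 8 parts) = 5066

Partitions of n into exactly k parts are in bijection with partitions of n − k into at most k parts (subtract 1 from each part). So p(43, exactly 8) = p(35, parts ≤ 8). Computing via the recurrence p(m, j) = p(m, j−1) + p(m−j, j) gives 5066.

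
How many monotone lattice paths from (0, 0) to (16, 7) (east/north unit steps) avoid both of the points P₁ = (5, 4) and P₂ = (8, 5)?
Number of paths = 164058

Inclusion–exclusion. Total paths: C(23, 16) = 245157. Through P₁: C(9, 5)·C(14, 11) = 45864. Through P₂: C(13, 8)·C(10, 8) = 57915. Since P₁ is strictly southwest of P₂, a monotone path through both must visit P₁ then P₂; paths through both = C(9, 5)·C(4, 3)·C(10, 8) = 22680. Avoid both = 245157 − 45864 − 57915 + 22680 = 164058.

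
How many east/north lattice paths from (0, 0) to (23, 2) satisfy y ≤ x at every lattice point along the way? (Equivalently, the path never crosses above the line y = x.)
Number of paths = 275

By the reflection principle (André's argument), the number of monotone paths to (23, 2) with n ≤ m that never go above y = x is C(25, 23) − C(25, 24) = 300 − 25 = 275.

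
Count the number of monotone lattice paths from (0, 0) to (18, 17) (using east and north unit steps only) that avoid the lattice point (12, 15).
Number of paths = 4050819570

Total paths from (0, 0) to (18, 17): C(35, 18) = 4537567650. Paths through (12, 15): (paths (0, 0) → (12, 15)) × (paths (12, 15) → (18, 17)) = C(27, 12) · C(8, 6) = 17383860 · 28 = 486748080. Avoidance count = 4537567650 − 486748080 = 4050819570.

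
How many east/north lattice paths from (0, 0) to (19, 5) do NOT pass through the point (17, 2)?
Number of paths = 40794

Total paths from (0, 0) to (19, 5): C(24, 19) = 42504. Paths through (17, 2): (paths (0, 0) → (17, 2)) × (paths (17, 2) → (19, 5)) = C(19, 17) · C(5, 2) = 171 · 10 = 1710. Avoidance count = 42504 − 1710 = 40794.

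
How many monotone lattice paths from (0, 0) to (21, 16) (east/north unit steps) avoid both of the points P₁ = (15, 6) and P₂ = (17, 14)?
Number of paths = 8500118883

Inclusion–exclusion. Total paths: C(37, 21) = 12875774670. Through P₁: C(21, 15)·C(16, 6) = 434546112. Through P₂: C(31, 17)·C(6, 4) = 3977737875. Since P₁ is strictly southwest of P₂, a monotone path through both must visit P₁ then P₂; paths through both = C(21, 15)·C(10, 2)·C(6, 4) = 36628200. Avoid both = 12875774670 − 434546112 − 3977737875 + 36628200 = 8500118883.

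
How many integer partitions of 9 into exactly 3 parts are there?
p(9, 3 parts) = 7

Partitions of n into exactly k parts ↔ partitions of n − k into at most k parts (subtract 1 from each part). For n = 9, k = 3, the partitions are: 7+1+1, 6+2+1, 5+3+1, 5+2+2, 4+4+1, 4+3+2, 3+3+3. Count = 7.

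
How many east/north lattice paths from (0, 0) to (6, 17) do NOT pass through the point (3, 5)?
Number of paths = 75467

Total paths from (0, 0) to (6, 17): C(23, 6) = 100947. Paths through (3, 5): (paths (0, 0) → (3, 5)) × (paths (3, 5) → (6, 17)) = C(8, 3) · C(15, 3) = 56 · 455 = 25480. Avoidance count = 100947 − 25480 = 75467.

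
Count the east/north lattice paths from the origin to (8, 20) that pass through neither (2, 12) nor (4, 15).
Number of paths = 2461116

Inclusion–exclusion. Total paths: C(28, 8) = 3108105. Through P₁: C(14, 2)·C(14, 6) = 273273. Through P₂: C(19, 4)·C(9, 4) = 488376. Since P₁ is strictly southwest of P₂, a monotone path through both must visit P₁ then P₂; paths through both = C(14, 2)·C(5, 2)·C(9, 4) = 114660. Avoid both = 3108105 − 273273 − 488376 + 114660 = 2461116.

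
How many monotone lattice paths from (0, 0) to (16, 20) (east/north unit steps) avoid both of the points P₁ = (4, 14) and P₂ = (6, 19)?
Number of paths = 7249825030

Inclusion–exclusion. Total paths: C(36, 16) = 7307872110. Through P₁: C(18, 4)·C(18, 12) = 56805840. Through P₂: C(25, 6)·C(11, 10) = 1948100. Since P₁ is strictly southwest of P₂, a monotone path through both must visit P₁ then P₂; paths through both = C(18, 4)·C(7, 2)·C(11, 10) = 706860. Avoid both = 7307872110 − 56805840 − 1948100 + 706860 = 7249825030.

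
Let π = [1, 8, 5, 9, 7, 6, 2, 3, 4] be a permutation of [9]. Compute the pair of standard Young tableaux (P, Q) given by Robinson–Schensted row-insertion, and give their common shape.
P = [1, 2, 3, 4] / [5, 6] / [7, 9] / [8];  Q = [1, 2, 4, 9] / [3, 5] / [6, 8] / [7];  common shape = (4, 2, 2, 1)

Row-insert the values π_1, π_2, … into P one at a time, bumping the leftmost entry strictly greater than the inserted value down to the next row. The recording tableau Q records, in position (i, j), the step at which that cell was added to P.
  Insert 1 (step 1): P = [1];  Q = [1]
  Insert 8 (step 2): P = [1, 8];  Q = [1, 2]
  Insert 5 (step 3): P = [1, 5] / [8];  Q = [1, 2] / [3]
  Insert 9 (step 4): P = [1, 5, 9] / [8];  Q = [1, 2, 4] / [3]
  Insert 7 (step 5): P = [1, 5, 7] / [8, 9];  Q = [1, 2, 4] / [3, 5]
  Insert 6 (step 6): P = [1, 5, 6] / [7, 9] / [8];  Q = [1, 2, 4] / [3, 5] / [6]
  Insert 2 (step 7): P = [1, 2, 6] / [5, 9] / [7] / [8];  Q = [1, 2, 4] / [3, 5] / [6] / [7]
  Insert 3 (step 8): P = [1, 2, 3] / [5, 6] / [7, 9] / [8];  Q = [1, 2, 4] / [3, 5] / [6, 8] / [7]
  Insert 4 (step 9): P = [1, 2, 3, 4] / [5, 6] / [7, 9] / [8];  Q = [1, 2, 4, 9] / [3, 5] / [6, 8] / [7]
Final shape: (4, 2, 2, 1).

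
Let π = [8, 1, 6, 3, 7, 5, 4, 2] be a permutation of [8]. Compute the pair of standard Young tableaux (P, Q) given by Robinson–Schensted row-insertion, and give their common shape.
P = [1, 2, 4] / [3, 7] / [5] / [6] / [8];  Q = [1, 3, 5] / [2, 6] / [4] / [7] / [8];  common shape = (3, 2, 1, 1, 1)

Row-insert the values π_1, π_2, … into P one at a time, bumping the leftmost entry strictly greater than the inserted value down to the next row. The recording tableau Q records, in position (i, j), the step at which that cell was added to P.
  Insert 8 (step 1): P = [8];  Q = [1]
  Insert 1 (step 2): P = [1] / [8];  Q = [1] / [2]
  Insert 6 (step 3): P = [1, 6] / [8];  Q = [1, 3] / [2]
  Insert 3 (step 4): P = [1, 3] / [6] / [8];  Q = [1, 3] / [2] / [4]
  Insert 7 (step 5): P = [1, 3, 7] / [6] / [8];  Q = [1, 3, 5] / [2] / [4]
  Insert 5 (step 6): P = [1, 3, 5] / [6, 7] / [8];  Q = [1, 3, 5] / [2, 6] / [4]
  Insert 4 (step 7): P = [1, 3, 4] / [5, 7] / [6] / [8];  Q = [1, 3, 5] / [2, 6] / [4] / [7]
  Insert 2 (step 8): P = [1, 2, 4] / [3, 7] / [5] / [6] / [8];  Q = [1, 3, 5] / [2, 6] / [4] / [7] / [8]
Final shape: (3, 2, 1, 1, 1).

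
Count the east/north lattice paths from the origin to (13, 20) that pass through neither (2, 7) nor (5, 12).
Number of paths = 429611616

Inclusion–exclusion. Total paths: C(33, 13) = 573166440. Through P₁: C(9, 2)·C(24, 11) = 89861184. Through P₂: C(17, 5)·C(16, 8) = 79639560. Since P₁ is strictly southwest of P₂, a monotone path through both must visit P₁ then P₂; paths through both = C(9, 2)·C(8, 3)·C(16, 8) = 25945920. Avoid both = 573166440 − 89861184 − 79639560 + 25945920 = 429611616.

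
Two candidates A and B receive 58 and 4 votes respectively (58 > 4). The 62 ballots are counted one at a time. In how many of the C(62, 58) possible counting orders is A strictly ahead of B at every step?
Strict-lead orderings = 485865

Total orderings of the 62 votes with 58 for A: C(62, 58) = 557845. By the Bertrand ballot formula (Cycle Lemma / reflection principle), the number of orderings in which A is strictly ahead of B throughout is (p − q)/(p + q) · C(p + q, p) = (58 − 4)/(58 + 4) · 557845 = 485865.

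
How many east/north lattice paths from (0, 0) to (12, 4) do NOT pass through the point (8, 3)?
Number of paths = 995

Total paths from (0, 0) to (12, 4): C(16, 12) = 1820. Paths through (8, 3): (paths (0, 0) → (8, 3)) × (paths (8, 3) → (12, 4)) = C(11, 8) · C(5, 4) = 165 · 5 = 825. Avoidance count = 1820 − 825 = 995.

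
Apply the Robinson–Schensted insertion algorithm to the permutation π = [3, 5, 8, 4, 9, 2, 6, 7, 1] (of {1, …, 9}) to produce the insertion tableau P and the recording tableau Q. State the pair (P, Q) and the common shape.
P = [1, 4, 6, 7] / [2, 8, 9] / [3] / [5];  Q = [1, 2, 3, 5] / [4, 7, 8] / [6] / [9];  common shape = (4, 3, 1, 1)

Row-insert the values π_1, π_2, … into P one at a time, bumping the leftmost entry strictly greater than the inserted value down to the next row. The recording tableau Q records, in position (i, j), the step at which that cell was added to P.
  Insert 3 (step 1): P = [3];  Q = [1]
  Insert 5 (step 2): P = [3, 5];  Q = [1, 2]
  Insert 8 (step 3): P = [3, 5, 8];  Q = [1, 2, 3]
  Insert 4 (step 4): P = [3, 4, 8] / [5];  Q = [1, 2, 3] / [4]
  Insert 9 (step 5): P = [3, 4, 8, 9] / [5];  Q = [1, 2, 3, 5] / [4]
  Insert 2 (step 6): P = [2, 4, 8, 9] / [3] / [5];  Q = [1, 2, 3, 5] / [4] / [6]
  Insert 6 (step 7): P = [2, 4, 6, 9] / [3, 8] / [5];  Q = [1, 2, 3, 5] / [4, 7] / [6]
  Insert 7 (step 8): P = [2, 4, 6, 7] / [3, 8, 9] / [5];  Q = [1, 2, 3, 5] / [4, 7, 8] / [6]
  Insert 1 (step 9): P = [1, 4, 6, 7] / [2, 8, 9] / [3] / [5];  Q = [1, 2, 3, 5] / [4, 7, 8] / [6] / [9]
Final shape: (4, 3, 1, 1).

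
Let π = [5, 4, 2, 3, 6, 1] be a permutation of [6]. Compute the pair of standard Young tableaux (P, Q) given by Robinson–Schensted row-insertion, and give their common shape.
P = [1, 3, 6] / [2] / [4] / [5];  Q = [1, 4, 5] / [2] / [3] / [6];  common shape = (3, 1, 1, 1)

Row-insert the values π_1, π_2, … into P one at a time, bumping the leftmost entry strictly greater than the inserted value down to the next row. The recording tableau Q records, in position (i, j), the step at which that cell was added to P.
  Insert 5 (step 1): P = [5];  Q = [1]
  Insert 4 (step 2): P = [4] / [5];  Q = [1] / [2]
  Insert 2 (step 3): P = [2] / [4] / [5];  Q = [1] / [2] / [3]
  Insert 3 (step 4): P = [2, 3] / [4] / [5];  Q = [1, 4] / [2] / [3]
  Insert 6 (step 5): P = [2, 3, 6] / [4] / [5];  Q = [1, 4, 5] / [2] / [3]
  Insert 1 (step 6): P = [1, 3, 6] / [2] / [4] / [5];  Q = [1, 4, 5] / [2] / [3] / [6]
Final shape: (3, 1, 1, 1).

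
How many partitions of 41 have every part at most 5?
p(41, parts ≤ 5) = 1898

Use the recurrence p(n, m) = p(n, m−1) + p(n−m, m): either the largest part is < m (count p(n, m−1)) or the largest part is exactly m (remove one copy of m, count p(n−m, m)). With p(0, ·) = 1 this gives p(41, parts ≤ 5) = 1898. (By conjugating Young diagrams, this also counts partitions of 41 into at most 5 parts.)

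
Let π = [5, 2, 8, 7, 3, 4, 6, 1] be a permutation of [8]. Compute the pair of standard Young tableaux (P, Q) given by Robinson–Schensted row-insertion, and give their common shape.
P = [1, 3, 4, 6] / [2, 7] / [5] / [8];  Q = [1, 3, 6, 7] / [2, 4] / [5] / [8];  common shape = (4, 2, 1, 1)

Row-insert the values π_1, π_2, … into P one at a time, bumping the leftmost entry strictly greater than the inserted value down to the next row. The recording tableau Q records, in position (i, j), the step at which that cell was added to P.
  Insert 5 (step 1): P = [5];  Q = [1]
  Insert 2 (step 2): P = [2] / [5];  Q = [1] / [2]
  Insert 8 (step 3): P = [2, 8] / [5];  Q = [1, 3] / [2]
  Insert 7 (step 4): P = [2, 7] / [5, 8];  Q = [1, 3] / [2, 4]
  Insert 3 (step 5): P = [2, 3] / [5, 7] / [8];  Q = [1, 3] / [2, 4] / [5]
  Insert 4 (step 6): P = [2, 3, 4] / [5, 7] / [8];  Q = [1, 3, 6] / [2, 4] / [5]
  Insert 6 (step 7): P = [2, 3, 4, 6] / [5, 7] / [8];  Q = [1, 3, 6, 7] / [2, 4] / [5]
  Insert 1 (step 8): P = [1, 3, 4, 6] / [2, 7] / [5] / [8];  Q = [1, 3, 6, 7] / [2, 4] / [5] / [8]
Final shape: (4, 2, 1, 1).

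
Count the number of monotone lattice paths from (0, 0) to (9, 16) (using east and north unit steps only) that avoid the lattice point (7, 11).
Number of paths = 1374671

Total paths from (0, 0) to (9, 16): C(25, 9) = 2042975. Paths through (7, 11): (paths (0, 0) → (7, 11)) × (paths (7, 11) → (9, 16)) = C(18, 7) · C(7, 2) = 31824 · 21 = 668304. Avoidance count = 2042975 − 668304 = 1374671.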